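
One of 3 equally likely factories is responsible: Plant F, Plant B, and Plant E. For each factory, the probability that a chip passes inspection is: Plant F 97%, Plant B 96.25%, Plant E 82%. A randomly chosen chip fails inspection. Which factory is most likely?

Plant E

Taking complements, P(nonconforming | each) = Plant F 0.03, Plant B 0.0375, Plant E 0.18.
Since the prior is uniform, the posterior is proportional to the likelihood:
  Plant F: 0.03
  Plant B: 0.0375
  Plant E: 0.18
Normalizing constant = 0.2475.
Largest term belongs to Plant E, so Plant E is most probable.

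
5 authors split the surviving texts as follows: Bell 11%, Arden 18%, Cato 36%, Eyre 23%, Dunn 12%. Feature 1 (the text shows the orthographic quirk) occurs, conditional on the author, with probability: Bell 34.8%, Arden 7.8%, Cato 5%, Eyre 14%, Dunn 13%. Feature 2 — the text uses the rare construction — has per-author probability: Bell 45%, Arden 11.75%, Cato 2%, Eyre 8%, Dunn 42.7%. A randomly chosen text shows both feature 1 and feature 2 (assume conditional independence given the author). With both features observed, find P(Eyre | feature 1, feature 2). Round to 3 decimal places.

By Bayes' rule, posterior ∝ prior × likelihood:
  Bell: 0.11 × 0.348 × 0.45 = 0.017226
  Arden: 0.18 × 0.078 × 0.1175 = 0.0016497
  Cato: 0.36 × 0.05 × 0.02 = 0.00036
  Eyre: 0.23 × 0.14 × 0.08 = 0.002576
  Dunn: 0.12 × 0.13 × 0.427 = 0.0066612
Normalizing constant = 0.0284729.
P(Eyre | evidence) = 0.002576 / 0.0284729 ≈ 0.090.

0.090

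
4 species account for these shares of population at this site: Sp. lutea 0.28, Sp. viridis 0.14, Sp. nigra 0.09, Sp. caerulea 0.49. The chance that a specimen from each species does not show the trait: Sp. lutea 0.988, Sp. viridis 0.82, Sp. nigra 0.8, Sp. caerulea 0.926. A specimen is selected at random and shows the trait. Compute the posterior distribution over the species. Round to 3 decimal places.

Taking complements, P(trait | each) = Sp. lutea 0.012, Sp. viridis 0.18, Sp. nigra 0.2, Sp. caerulea 0.074.
Prior × likelihood for each hypothesis:
  Sp. lutea: 0.28 × 0.012 = 0.00336
  Sp. viridis: 0.14 × 0.18 = 0.0252
  Sp. nigra: 0.09 × 0.2 = 0.018
  Sp. caerulea: 0.49 × 0.074 = 0.03626
Total = 0.08282.
P(Sp. lutea | trait) = 0.00336/0.08282 ≈ 0.041
P(Sp. viridis | trait) = 0.0252/0.08282 ≈ 0.304
P(Sp. nigra | trait) = 0.018/0.08282 ≈ 0.217
P(Sp. caerulea | trait) = 0.03626/0.08282 ≈ 0.438

Sp. lutea 0.041, Sp. viridis 0.304, Sp. nigra 0.217, Sp. caerulea 0.438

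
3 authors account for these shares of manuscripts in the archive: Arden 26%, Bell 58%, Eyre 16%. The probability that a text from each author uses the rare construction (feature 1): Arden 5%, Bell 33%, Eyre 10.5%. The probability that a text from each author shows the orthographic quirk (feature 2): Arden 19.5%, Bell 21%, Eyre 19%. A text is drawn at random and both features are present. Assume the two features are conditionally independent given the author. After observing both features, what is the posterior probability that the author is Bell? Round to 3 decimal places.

Prior × likelihood for each hypothesis:
  Arden: 0.26 × 0.05 × 0.195 = 0.002535
  Bell: 0.58 × 0.33 × 0.21 = 0.040194
  Eyre: 0.16 × 0.105 × 0.19 = 0.003192
Total = 0.045921.
P(Bell | evidence) = 0.040194 / 0.045921 ≈ 0.875.

0.875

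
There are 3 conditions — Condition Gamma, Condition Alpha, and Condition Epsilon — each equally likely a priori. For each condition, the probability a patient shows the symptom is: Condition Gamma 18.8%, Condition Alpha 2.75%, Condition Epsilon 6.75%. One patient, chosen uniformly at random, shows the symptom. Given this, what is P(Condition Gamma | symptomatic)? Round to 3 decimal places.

0.664

Since the prior is uniform, the posterior is proportional to the likelihood:
  Condition Gamma: 0.188
  Condition Alpha: 0.0275
  Condition Epsilon: 0.0675
Total = 0.283.
P(Condition Gamma | evidence) = 0.188 / 0.283 ≈ 0.664.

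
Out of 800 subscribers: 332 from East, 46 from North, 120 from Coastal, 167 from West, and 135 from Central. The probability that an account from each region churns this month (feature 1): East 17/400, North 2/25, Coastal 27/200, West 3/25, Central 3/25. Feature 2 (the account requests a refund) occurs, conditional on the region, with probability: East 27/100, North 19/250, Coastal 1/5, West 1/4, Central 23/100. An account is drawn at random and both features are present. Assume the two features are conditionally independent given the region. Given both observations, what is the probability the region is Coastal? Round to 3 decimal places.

0.202

Unnormalized posteriors (prior × likelihood):
  East: 0.415 × 0.0425 × 0.27 = 0.004762125
  North: 0.0575 × 0.08 × 0.076 = 0.0003496
  Coastal: 0.15 × 0.135 × 0.2 = 0.00405
  West: 0.20875 × 0.12 × 0.25 = 0.0062625
  Central: 0.16875 × 0.12 × 0.23 = 0.0046575
Normalizing constant = 0.020081725.
P(Coastal | evidence) = 0.00405 / 0.020081725 ≈ 0.202.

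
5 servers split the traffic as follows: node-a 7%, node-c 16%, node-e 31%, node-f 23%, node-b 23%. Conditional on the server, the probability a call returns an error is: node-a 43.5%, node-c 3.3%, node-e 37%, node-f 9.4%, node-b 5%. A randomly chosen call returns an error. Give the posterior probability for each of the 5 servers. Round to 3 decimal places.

Unnormalized posteriors (prior × likelihood):
  node-a: 0.07 × 0.435 = 0.03045
  node-c: 0.16 × 0.033 = 0.00528
  node-e: 0.31 × 0.37 = 0.1147
  node-f: 0.23 × 0.094 = 0.02162
  node-b: 0.23 × 0.05 = 0.0115
Sum = 0.18355.
P(node-a | error) = 0.03045/0.18355 ≈ 0.166
P(node-c | error) = 0.00528/0.18355 ≈ 0.029
P(node-e | error) = 0.1147/0.18355 ≈ 0.625
P(node-f | error) = 0.02162/0.18355 ≈ 0.118
P(node-b | error) = 0.0115/0.18355 ≈ 0.063
(Check: 0.166+0.029+0.625+0.118+0.063 = 1.001.)

node-a 0.166, node-c 0.029, node-e 0.625, node-f 0.118, node-b 0.063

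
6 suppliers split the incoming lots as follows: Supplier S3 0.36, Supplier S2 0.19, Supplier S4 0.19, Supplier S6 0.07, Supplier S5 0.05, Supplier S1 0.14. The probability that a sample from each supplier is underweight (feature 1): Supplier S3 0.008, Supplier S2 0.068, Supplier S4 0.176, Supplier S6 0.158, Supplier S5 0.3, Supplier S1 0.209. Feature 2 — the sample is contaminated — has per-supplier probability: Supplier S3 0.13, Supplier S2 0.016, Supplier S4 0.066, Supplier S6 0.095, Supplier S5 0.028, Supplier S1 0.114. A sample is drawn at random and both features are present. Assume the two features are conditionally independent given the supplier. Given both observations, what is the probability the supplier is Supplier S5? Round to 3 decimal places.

0.055

Prior × likelihood for each hypothesis:
  Supplier S3: 0.36 × 0.008 × 0.13 = 0.0003744
  Supplier S2: 0.19 × 0.068 × 0.016 = 0.00020672
  Supplier S4: 0.19 × 0.176 × 0.066 = 0.00220704
  Supplier S6: 0.07 × 0.158 × 0.095 = 0.0010507
  Supplier S5: 0.05 × 0.3 × 0.028 = 0.00042
  Supplier S1: 0.14 × 0.209 × 0.114 = 0.00333564
Total = 0.0075945.
P(Supplier S5 | evidence) = 0.00042 / 0.0075945 ≈ 0.055.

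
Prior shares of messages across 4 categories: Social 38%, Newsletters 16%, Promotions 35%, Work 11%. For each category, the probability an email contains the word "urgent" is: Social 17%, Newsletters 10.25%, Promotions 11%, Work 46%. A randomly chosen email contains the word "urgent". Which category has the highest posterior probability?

Compute prior × likelihood for every hypothesis:
  Social: 0.38 × 0.17 = 0.0646
  Newsletters: 0.16 × 0.1025 = 0.0164
  Promotions: 0.35 × 0.11 = 0.0385
  Work: 0.11 × 0.46 = 0.0506
Normalizing constant = 0.1701.
Largest term belongs to Social, so Social is most probable.

Social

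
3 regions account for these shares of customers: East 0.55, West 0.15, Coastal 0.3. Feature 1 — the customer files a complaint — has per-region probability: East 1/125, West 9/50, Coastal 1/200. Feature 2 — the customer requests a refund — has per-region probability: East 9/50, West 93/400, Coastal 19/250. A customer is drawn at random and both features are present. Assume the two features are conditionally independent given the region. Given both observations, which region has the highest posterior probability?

West

Unnormalized posteriors (prior × likelihood):
  East: 0.55 × 0.008 × 0.18 = 0.000792
  West: 0.15 × 0.18 × 0.2325 = 0.0062775
  Coastal: 0.3 × 0.005 × 0.076 = 0.000114
Total = 0.0071835.
Largest term belongs to West, so West is most probable.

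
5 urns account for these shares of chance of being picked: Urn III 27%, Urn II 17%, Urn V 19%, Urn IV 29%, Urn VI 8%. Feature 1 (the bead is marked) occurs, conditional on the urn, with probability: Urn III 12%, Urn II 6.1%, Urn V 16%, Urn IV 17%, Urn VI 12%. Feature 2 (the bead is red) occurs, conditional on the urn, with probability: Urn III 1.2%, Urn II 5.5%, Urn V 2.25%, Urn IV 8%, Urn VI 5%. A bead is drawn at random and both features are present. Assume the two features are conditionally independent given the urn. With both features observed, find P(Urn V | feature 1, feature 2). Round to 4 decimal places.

By Bayes' rule, posterior ∝ prior × likelihood:
  Urn III: 0.27 × 0.12 × 0.012 = 0.0003888
  Urn II: 0.17 × 0.061 × 0.055 = 0.00057035
  Urn V: 0.19 × 0.16 × 0.0225 = 0.000684
  Urn IV: 0.29 × 0.17 × 0.08 = 0.003944
  Urn VI: 0.08 × 0.12 × 0.05 = 0.00048
Total = 0.00606715.
P(Urn V | evidence) = 0.000684 / 0.00606715 ≈ 0.1127.

0.1127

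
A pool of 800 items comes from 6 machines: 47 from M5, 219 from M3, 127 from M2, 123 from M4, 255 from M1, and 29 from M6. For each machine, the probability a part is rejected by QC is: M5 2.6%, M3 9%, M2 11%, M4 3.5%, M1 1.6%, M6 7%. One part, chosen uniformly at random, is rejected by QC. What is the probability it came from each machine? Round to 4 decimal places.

By Bayes' rule, posterior ∝ prior × likelihood:
  M5: 0.05875 × 0.026 = 0.0015275
  M3: 0.27375 × 0.09 = 0.0246375
  M2: 0.15875 × 0.11 = 0.0174625
  M4: 0.15375 × 0.035 = 0.00538125
  M1: 0.31875 × 0.016 = 0.0051
  M6: 0.03625 × 0.07 = 0.0025375
Normalizing constant = 0.05664625.
P(M5 | rejected) = 0.0015275/0.05664625 ≈ 0.0270
P(M3 | rejected) = 0.0246375/0.05664625 ≈ 0.4349
P(M2 | rejected) = 0.0174625/0.05664625 ≈ 0.3083
P(M4 | rejected) = 0.00538125/0.05664625 ≈ 0.0950
P(M1 | rejected) = 0.0051/0.05664625 ≈ 0.0900
P(M6 | rejected) = 0.0025375/0.05664625 ≈ 0.0448

M5 0.0270, M3 0.4349, M2 0.3083, M4 0.0950, M1 0.0900, M6 0.0448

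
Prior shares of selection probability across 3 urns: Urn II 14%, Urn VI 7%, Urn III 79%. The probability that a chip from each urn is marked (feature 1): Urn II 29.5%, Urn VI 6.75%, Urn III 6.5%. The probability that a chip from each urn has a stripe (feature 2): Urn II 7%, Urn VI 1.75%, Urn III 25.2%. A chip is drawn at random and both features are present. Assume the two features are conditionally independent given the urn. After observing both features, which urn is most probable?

Compute prior × likelihood for every hypothesis:
  Urn II: 0.14 × 0.295 × 0.07 = 0.002891
  Urn VI: 0.07 × 0.0675 × 0.0175 = 0.0000826875
  Urn III: 0.79 × 0.065 × 0.252 = 0.0129402
Sum = 0.0159138875.
Largest term belongs to Urn III, so Urn III is most probable.

Urn III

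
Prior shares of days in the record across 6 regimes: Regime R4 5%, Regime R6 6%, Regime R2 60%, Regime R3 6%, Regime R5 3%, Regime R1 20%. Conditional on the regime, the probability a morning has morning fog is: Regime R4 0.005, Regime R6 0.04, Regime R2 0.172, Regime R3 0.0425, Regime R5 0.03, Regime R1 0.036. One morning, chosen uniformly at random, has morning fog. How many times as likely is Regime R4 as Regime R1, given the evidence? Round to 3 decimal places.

0.035

Compute prior × likelihood for every hypothesis:
  Regime R4: 0.05 × 0.005 = 0.00025
  Regime R6: 0.06 × 0.04 = 0.0024
  Regime R2: 0.6 × 0.172 = 0.1032
  Regime R3: 0.06 × 0.0425 = 0.00255
  Regime R5: 0.03 × 0.03 = 0.0009
  Regime R1: 0.2 × 0.036 = 0.0072
Sum = 0.1165.
The ratio is 0.00025 / 0.0072 (the normalizer cancels) = 0.035.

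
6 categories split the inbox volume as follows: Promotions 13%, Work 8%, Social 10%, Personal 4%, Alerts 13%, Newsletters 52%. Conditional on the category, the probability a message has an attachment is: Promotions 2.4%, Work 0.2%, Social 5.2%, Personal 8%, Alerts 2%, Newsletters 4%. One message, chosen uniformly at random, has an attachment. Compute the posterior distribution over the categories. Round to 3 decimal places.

Promotions 0.089, Work 0.005, Social 0.148, Personal 0.091, Alerts 0.074, Newsletters 0.593

Compute prior × likelihood for every hypothesis:
  Promotions: 0.13 × 0.024 = 0.00312
  Work: 0.08 × 0.002 = 0.00016
  Social: 0.1 × 0.052 = 0.0052
  Personal: 0.04 × 0.08 = 0.0032
  Alerts: 0.13 × 0.02 = 0.0026
  Newsletters: 0.52 × 0.04 = 0.0208
Total = 0.03508.
P(Promotions | attachment) = 0.00312/0.03508 ≈ 0.089
P(Work | attachment) = 0.00016/0.03508 ≈ 0.005
P(Social | attachment) = 0.0052/0.03508 ≈ 0.148
P(Personal | attachment) = 0.0032/0.03508 ≈ 0.091
P(Alerts | attachment) = 0.0026/0.03508 ≈ 0.074
P(Newsletters | attachment) = 0.0208/0.03508 ≈ 0.593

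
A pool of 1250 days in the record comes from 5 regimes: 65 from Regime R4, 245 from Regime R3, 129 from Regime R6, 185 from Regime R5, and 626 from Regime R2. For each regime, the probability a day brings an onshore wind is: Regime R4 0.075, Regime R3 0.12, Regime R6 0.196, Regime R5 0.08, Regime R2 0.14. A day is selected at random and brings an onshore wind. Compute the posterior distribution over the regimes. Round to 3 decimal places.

Regime R4 0.030, Regime R3 0.181, Regime R6 0.156, Regime R5 0.091, Regime R2 0.541

Compute prior × likelihood for every hypothesis:
  Regime R4: 0.052 × 0.075 = 0.0039
  Regime R3: 0.196 × 0.12 = 0.02352
  Regime R6: 0.1032 × 0.196 = 0.0202272
  Regime R5: 0.148 × 0.08 = 0.01184
  Regime R2: 0.5008 × 0.14 = 0.070112
Total = 0.1295992.
P(Regime R4 | onshore) = 0.0039/0.1295992 ≈ 0.030
P(Regime R3 | onshore) = 0.02352/0.1295992 ≈ 0.181
P(Regime R6 | onshore) = 0.0202272/0.1295992 ≈ 0.156
P(Regime R5 | onshore) = 0.01184/0.1295992 ≈ 0.091
P(Regime R2 | onshore) = 0.070112/0.1295992 ≈ 0.541
(Check: 0.030+0.181+0.156+0.091+0.541 = 0.999.)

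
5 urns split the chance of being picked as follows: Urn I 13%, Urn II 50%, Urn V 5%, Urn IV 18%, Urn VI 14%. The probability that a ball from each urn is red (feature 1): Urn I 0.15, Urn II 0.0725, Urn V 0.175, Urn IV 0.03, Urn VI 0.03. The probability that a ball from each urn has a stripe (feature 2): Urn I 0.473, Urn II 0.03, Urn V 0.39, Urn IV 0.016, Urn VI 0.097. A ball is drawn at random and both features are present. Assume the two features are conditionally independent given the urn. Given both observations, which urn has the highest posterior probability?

Urn I

Compute prior × likelihood for every hypothesis:
  Urn I: 0.13 × 0.15 × 0.473 = 0.0092235
  Urn II: 0.5 × 0.0725 × 0.03 = 0.0010875
  Urn V: 0.05 × 0.175 × 0.39 = 0.0034125
  Urn IV: 0.18 × 0.03 × 0.016 = 0.0000864
  Urn VI: 0.14 × 0.03 × 0.097 = 0.0004074
Normalizing constant = 0.0142173.
Largest term belongs to Urn I, so Urn I is most probable.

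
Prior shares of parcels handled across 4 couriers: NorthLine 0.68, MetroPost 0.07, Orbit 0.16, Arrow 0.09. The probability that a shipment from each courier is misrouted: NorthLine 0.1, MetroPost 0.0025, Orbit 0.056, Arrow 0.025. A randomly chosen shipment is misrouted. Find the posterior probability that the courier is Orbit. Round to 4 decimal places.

0.1129

By Bayes' rule, posterior ∝ prior × likelihood:
  NorthLine: 0.68 × 0.1 = 0.068
  MetroPost: 0.07 × 0.0025 = 0.000175
  Orbit: 0.16 × 0.056 = 0.00896
  Arrow: 0.09 × 0.025 = 0.00225
Total = 0.079385.
P(Orbit | evidence) = 0.00896 / 0.079385 ≈ 0.1129.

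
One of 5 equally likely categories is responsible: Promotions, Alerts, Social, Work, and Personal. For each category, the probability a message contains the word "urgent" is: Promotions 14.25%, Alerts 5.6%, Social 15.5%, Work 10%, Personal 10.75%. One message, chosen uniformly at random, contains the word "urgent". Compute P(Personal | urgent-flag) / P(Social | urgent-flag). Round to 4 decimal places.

Since the prior is uniform, the posterior is proportional to the likelihood:
  Promotions: 0.1425
  Alerts: 0.056
  Social: 0.155
  Work: 0.1
  Personal: 0.1075
Normalizing constant = 0.561.
The ratio is 0.1075 / 0.155 (the normalizer cancels) = 0.6935.

0.6935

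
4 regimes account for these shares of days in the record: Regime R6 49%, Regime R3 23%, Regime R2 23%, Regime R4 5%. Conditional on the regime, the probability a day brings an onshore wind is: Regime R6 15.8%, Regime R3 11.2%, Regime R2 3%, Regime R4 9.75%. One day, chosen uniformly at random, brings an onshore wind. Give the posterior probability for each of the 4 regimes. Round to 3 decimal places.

Prior × likelihood for each hypothesis:
  Regime R6: 0.49 × 0.158 = 0.07742
  Regime R3: 0.23 × 0.112 = 0.02576
  Regime R2: 0.23 × 0.03 = 0.0069
  Regime R4: 0.05 × 0.0975 = 0.004875
Total = 0.114955.
P(Regime R6 | onshore) = 0.07742/0.114955 ≈ 0.673
P(Regime R3 | onshore) = 0.02576/0.114955 ≈ 0.224
P(Regime R2 | onshore) = 0.0069/0.114955 ≈ 0.060
P(Regime R4 | onshore) = 0.004875/0.114955 ≈ 0.042
(Check: 0.673+0.224+0.060+0.042 = 0.999.)

Regime R6 0.673, Regime R3 0.224, Regime R2 0.060, Regime R4 0.042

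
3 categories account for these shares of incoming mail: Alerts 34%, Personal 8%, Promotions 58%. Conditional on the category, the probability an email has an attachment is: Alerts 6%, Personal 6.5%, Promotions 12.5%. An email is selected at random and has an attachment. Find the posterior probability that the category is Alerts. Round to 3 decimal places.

Unnormalized posteriors (prior × likelihood):
  Alerts: 0.34 × 0.06 = 0.0204
  Personal: 0.08 × 0.065 = 0.0052
  Promotions: 0.58 × 0.125 = 0.0725
Normalizing constant = 0.0981.
P(Alerts | evidence) = 0.0204 / 0.0981 ≈ 0.208.

0.208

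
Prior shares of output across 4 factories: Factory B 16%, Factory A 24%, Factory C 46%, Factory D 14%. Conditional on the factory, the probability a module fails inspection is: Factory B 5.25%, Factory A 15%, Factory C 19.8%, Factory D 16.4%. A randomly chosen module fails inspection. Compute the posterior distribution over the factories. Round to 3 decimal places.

Factory B 0.053, Factory A 0.227, Factory C 0.575, Factory D 0.145

Prior × likelihood for each hypothesis:
  Factory B: 0.16 × 0.0525 = 0.0084
  Factory A: 0.24 × 0.15 = 0.036
  Factory C: 0.46 × 0.198 = 0.09108
  Factory D: 0.14 × 0.164 = 0.02296
Normalizing constant = 0.15844.
P(Factory B | nonconforming) = 0.0084/0.15844 ≈ 0.053
P(Factory A | nonconforming) = 0.036/0.15844 ≈ 0.227
P(Factory C | nonconforming) = 0.09108/0.15844 ≈ 0.575
P(Factory D | nonconforming) = 0.02296/0.15844 ≈ 0.145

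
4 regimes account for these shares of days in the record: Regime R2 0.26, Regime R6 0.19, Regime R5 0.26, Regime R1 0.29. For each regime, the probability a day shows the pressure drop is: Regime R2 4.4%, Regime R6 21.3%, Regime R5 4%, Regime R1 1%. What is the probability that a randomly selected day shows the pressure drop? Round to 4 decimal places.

0.0652

Unnormalized posteriors (prior × likelihood):
  Regime R2: 0.26 × 0.044 = 0.01144
  Regime R6: 0.19 × 0.213 = 0.04047
  Regime R5: 0.26 × 0.04 = 0.0104
  Regime R1: 0.29 × 0.01 = 0.0029
P(drop) = 0.01144 + 0.04047 + 0.0104 + 0.0029 = 0.06521 → 0.0652.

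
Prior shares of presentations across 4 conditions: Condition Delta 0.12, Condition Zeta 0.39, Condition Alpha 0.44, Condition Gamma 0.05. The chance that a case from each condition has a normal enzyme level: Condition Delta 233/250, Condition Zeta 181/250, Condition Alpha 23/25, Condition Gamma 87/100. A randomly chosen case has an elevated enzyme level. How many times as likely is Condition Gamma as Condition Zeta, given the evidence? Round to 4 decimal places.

Taking complements, P(elevated | each) = Condition Delta 0.068, Condition Zeta 0.276, Condition Alpha 0.08, Condition Gamma 0.13.
By Bayes' rule, posterior ∝ prior × likelihood:
  Condition Delta: 0.12 × 0.068 = 0.00816
  Condition Zeta: 0.39 × 0.276 = 0.10764
  Condition Alpha: 0.44 × 0.08 = 0.0352
  Condition Gamma: 0.05 × 0.13 = 0.0065
Total = 0.1575.
The ratio is 0.0065 / 0.10764 (the normalizer cancels) = 0.0604.

0.0604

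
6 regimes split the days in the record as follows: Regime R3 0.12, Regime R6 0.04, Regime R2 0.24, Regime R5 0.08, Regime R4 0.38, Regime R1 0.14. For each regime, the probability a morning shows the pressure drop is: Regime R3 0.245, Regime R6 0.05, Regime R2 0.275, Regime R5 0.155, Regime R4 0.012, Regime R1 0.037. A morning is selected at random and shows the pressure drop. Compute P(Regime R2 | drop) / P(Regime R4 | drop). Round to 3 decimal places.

14.474

Unnormalized posteriors (prior × likelihood):
  Regime R3: 0.12 × 0.245 = 0.0294
  Regime R6: 0.04 × 0.05 = 0.002
  Regime R2: 0.24 × 0.275 = 0.066
  Regime R5: 0.08 × 0.155 = 0.0124
  Regime R4: 0.38 × 0.012 = 0.00456
  Regime R1: 0.14 × 0.037 = 0.00518
Normalizing constant = 0.11954.
The ratio is 0.066 / 0.00456 (the normalizer cancels) = 14.474.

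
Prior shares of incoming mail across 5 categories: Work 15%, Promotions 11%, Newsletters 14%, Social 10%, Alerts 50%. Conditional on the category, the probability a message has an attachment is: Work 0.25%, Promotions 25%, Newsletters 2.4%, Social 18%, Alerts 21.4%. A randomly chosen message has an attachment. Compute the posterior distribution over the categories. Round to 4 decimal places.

Work 0.0024, Promotions 0.1760, Newsletters 0.0215, Social 0.1152, Alerts 0.6849

Prior × likelihood for each hypothesis:
  Work: 0.15 × 0.0025 = 0.000375
  Promotions: 0.11 × 0.25 = 0.0275
  Newsletters: 0.14 × 0.024 = 0.00336
  Social: 0.1 × 0.18 = 0.018
  Alerts: 0.5 × 0.214 = 0.107
Total = 0.156235.
P(Work | attachment) = 0.000375/0.156235 ≈ 0.0024
P(Promotions | attachment) = 0.0275/0.156235 ≈ 0.1760
P(Newsletters | attachment) = 0.00336/0.156235 ≈ 0.0215
P(Social | attachment) = 0.018/0.156235 ≈ 0.1152
P(Alerts | attachment) = 0.107/0.156235 ≈ 0.6849
(Check: 0.0024+0.1760+0.0215+0.1152+0.6849 = 1.0000.)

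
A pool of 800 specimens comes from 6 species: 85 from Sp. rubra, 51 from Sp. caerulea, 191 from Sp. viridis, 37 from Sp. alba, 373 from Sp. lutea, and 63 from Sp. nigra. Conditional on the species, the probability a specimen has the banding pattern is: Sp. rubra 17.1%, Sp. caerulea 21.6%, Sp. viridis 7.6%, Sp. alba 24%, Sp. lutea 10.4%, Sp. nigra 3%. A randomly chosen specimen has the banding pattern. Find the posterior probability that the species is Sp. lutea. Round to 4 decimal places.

0.4328

Prior × likelihood for each hypothesis:
  Sp. rubra: 0.10625 × 0.171 = 0.01816875
  Sp. caerulea: 0.06375 × 0.216 = 0.01377
  Sp. viridis: 0.23875 × 0.076 = 0.018145
  Sp. alba: 0.04625 × 0.24 = 0.0111
  Sp. lutea: 0.46625 × 0.104 = 0.04849
  Sp. nigra: 0.07875 × 0.03 = 0.0023625
Total = 0.11203625.
P(Sp. lutea | evidence) = 0.04849 / 0.11203625 ≈ 0.4328.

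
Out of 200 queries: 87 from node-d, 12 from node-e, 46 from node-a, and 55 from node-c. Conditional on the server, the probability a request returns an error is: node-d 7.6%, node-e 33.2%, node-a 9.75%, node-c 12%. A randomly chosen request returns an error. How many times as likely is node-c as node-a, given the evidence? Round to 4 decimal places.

Compute prior × likelihood for every hypothesis:
  node-d: 0.435 × 0.076 = 0.03306
  node-e: 0.06 × 0.332 = 0.01992
  node-a: 0.23 × 0.0975 = 0.022425
  node-c: 0.275 × 0.12 = 0.033
Sum = 0.108405.
The ratio is 0.033 / 0.022425 (the normalizer cancels) = 1.4716.

1.4716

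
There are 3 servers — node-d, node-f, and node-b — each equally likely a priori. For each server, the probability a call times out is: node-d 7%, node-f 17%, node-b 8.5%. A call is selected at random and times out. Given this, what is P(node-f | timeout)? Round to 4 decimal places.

0.5231

Since the prior is uniform, the posterior is proportional to the likelihood:
  node-d: 0.07
  node-f: 0.17
  node-b: 0.085
Normalizing constant = 0.325.
P(node-f | evidence) = 0.17 / 0.325 ≈ 0.5231.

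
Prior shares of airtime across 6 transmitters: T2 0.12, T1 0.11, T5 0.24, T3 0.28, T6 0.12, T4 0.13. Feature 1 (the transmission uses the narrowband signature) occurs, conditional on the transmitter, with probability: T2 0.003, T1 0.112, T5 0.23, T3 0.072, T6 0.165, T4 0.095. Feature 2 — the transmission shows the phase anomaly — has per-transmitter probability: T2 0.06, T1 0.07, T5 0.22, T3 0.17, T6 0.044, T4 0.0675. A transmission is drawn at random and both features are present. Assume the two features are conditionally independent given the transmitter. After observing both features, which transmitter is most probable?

T5

Compute prior × likelihood for every hypothesis:
  T2: 0.12 × 0.003 × 0.06 = 0.0000216
  T1: 0.11 × 0.112 × 0.07 = 0.0008624
  T5: 0.24 × 0.23 × 0.22 = 0.012144
  T3: 0.28 × 0.072 × 0.17 = 0.0034272
  T6: 0.12 × 0.165 × 0.044 = 0.0008712
  T4: 0.13 × 0.095 × 0.0675 = 0.000833625
Sum = 0.018160025.
Largest term belongs to T5, so T5 is most probable.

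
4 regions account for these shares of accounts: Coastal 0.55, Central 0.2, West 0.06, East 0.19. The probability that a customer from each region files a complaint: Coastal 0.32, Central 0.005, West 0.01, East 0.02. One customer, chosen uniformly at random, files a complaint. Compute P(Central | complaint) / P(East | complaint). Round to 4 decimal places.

0.2632

By Bayes' rule, posterior ∝ prior × likelihood:
  Coastal: 0.55 × 0.32 = 0.176
  Central: 0.2 × 0.005 = 0.001
  West: 0.06 × 0.01 = 0.0006
  East: 0.19 × 0.02 = 0.0038
Total = 0.1814.
The ratio is 0.001 / 0.0038 (the normalizer cancels) = 0.2632.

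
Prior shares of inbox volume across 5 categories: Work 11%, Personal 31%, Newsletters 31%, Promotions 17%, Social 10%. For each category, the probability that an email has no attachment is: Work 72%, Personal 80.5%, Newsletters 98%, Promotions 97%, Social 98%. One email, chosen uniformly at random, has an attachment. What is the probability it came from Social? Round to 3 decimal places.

Taking complements, P(attachment | each) = Work 0.28, Personal 0.195, Newsletters 0.02, Promotions 0.03, Social 0.02.
Compute prior × likelihood for every hypothesis:
  Work: 0.11 × 0.28 = 0.0308
  Personal: 0.31 × 0.195 = 0.06045
  Newsletters: 0.31 × 0.02 = 0.0062
  Promotions: 0.17 × 0.03 = 0.0051
  Social: 0.1 × 0.02 = 0.002
Sum = 0.10455.
P(Social | evidence) = 0.002 / 0.10455 ≈ 0.019.

0.019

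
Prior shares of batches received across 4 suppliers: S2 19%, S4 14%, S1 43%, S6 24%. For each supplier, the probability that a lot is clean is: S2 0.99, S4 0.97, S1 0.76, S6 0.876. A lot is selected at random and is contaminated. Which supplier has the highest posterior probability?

S1

Taking complements, P(contaminated | each) = S2 0.01, S4 0.03, S1 0.24, S6 0.124.
Prior × likelihood for each hypothesis:
  S2: 0.19 × 0.01 = 0.0019
  S4: 0.14 × 0.03 = 0.0042
  S1: 0.43 × 0.24 = 0.1032
  S6: 0.24 × 0.124 = 0.02976
Sum = 0.13906.
Largest term belongs to S1, so S1 is most probable.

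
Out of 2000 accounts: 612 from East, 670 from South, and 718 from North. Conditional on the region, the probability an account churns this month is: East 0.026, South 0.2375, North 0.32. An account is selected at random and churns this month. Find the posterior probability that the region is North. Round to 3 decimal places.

Prior × likelihood for each hypothesis:
  East: 0.306 × 0.026 = 0.007956
  South: 0.335 × 0.2375 = 0.0795625
  North: 0.359 × 0.32 = 0.11488
Total = 0.2023985.
P(North | evidence) = 0.11488 / 0.2023985 ≈ 0.568.

0.568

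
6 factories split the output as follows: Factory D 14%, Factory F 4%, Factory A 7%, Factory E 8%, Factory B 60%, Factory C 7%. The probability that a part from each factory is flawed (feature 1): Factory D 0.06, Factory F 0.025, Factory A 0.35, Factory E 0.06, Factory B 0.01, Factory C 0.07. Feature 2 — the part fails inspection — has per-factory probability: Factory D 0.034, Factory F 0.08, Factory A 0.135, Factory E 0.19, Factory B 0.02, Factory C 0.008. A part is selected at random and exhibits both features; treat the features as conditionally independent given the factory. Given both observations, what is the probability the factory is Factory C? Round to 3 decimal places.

Unnormalized posteriors (prior × likelihood):
  Factory D: 0.14 × 0.06 × 0.034 = 0.0002856
  Factory F: 0.04 × 0.025 × 0.08 = 0.00008
  Factory A: 0.07 × 0.35 × 0.135 = 0.0033075
  Factory E: 0.08 × 0.06 × 0.19 = 0.000912
  Factory B: 0.6 × 0.01 × 0.02 = 0.00012
  Factory C: 0.07 × 0.07 × 0.008 = 0.0000392
Total = 0.0047443.
P(Factory C | evidence) = 0.0000392 / 0.0047443 ≈ 0.008.

0.008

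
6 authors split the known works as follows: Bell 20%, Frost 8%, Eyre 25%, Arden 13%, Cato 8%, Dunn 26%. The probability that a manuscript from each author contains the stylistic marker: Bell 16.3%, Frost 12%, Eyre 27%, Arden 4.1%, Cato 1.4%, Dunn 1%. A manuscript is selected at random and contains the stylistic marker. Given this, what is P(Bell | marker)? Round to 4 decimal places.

Prior × likelihood for each hypothesis:
  Bell: 0.2 × 0.163 = 0.0326
  Frost: 0.08 × 0.12 = 0.0096
  Eyre: 0.25 × 0.27 = 0.0675
  Arden: 0.13 × 0.041 = 0.00533
  Cato: 0.08 × 0.014 = 0.00112
  Dunn: 0.26 × 0.01 = 0.0026
Total = 0.11875.
P(Bell | evidence) = 0.0326 / 0.11875 ≈ 0.2745.

0.2745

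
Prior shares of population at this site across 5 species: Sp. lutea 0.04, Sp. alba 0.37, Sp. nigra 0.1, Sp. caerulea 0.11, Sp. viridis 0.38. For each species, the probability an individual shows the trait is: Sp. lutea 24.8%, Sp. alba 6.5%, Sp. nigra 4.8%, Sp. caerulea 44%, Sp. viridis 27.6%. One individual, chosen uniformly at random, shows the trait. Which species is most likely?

Sp. viridis

Unnormalized posteriors (prior × likelihood):
  Sp. lutea: 0.04 × 0.248 = 0.00992
  Sp. alba: 0.37 × 0.065 = 0.02405
  Sp. nigra: 0.1 × 0.048 = 0.0048
  Sp. caerulea: 0.11 × 0.44 = 0.0484
  Sp. viridis: 0.38 × 0.276 = 0.10488
Normalizing constant = 0.19205.
Largest term belongs to Sp. viridis, so Sp. viridis is most probable.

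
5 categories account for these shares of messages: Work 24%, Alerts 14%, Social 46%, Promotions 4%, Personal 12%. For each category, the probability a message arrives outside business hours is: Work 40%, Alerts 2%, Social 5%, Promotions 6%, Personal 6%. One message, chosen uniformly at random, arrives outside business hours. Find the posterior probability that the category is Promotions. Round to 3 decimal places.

Prior × likelihood for each hypothesis:
  Work: 0.24 × 0.4 = 0.096
  Alerts: 0.14 × 0.02 = 0.0028
  Social: 0.46 × 0.05 = 0.023
  Promotions: 0.04 × 0.06 = 0.0024
  Personal: 0.12 × 0.06 = 0.0072
Total = 0.1314.
P(Promotions | evidence) = 0.0024 / 0.1314 ≈ 0.018.

0.018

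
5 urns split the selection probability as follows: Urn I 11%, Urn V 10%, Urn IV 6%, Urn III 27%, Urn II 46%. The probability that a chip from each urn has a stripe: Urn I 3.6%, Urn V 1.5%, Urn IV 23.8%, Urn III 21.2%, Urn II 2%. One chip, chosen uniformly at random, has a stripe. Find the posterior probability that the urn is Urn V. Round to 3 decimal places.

0.017

Prior × likelihood for each hypothesis:
  Urn I: 0.11 × 0.036 = 0.00396
  Urn V: 0.1 × 0.015 = 0.0015
  Urn IV: 0.06 × 0.238 = 0.01428
  Urn III: 0.27 × 0.212 = 0.05724
  Urn II: 0.46 × 0.02 = 0.0092
Normalizing constant = 0.08618.
P(Urn V | evidence) = 0.0015 / 0.08618 ≈ 0.017.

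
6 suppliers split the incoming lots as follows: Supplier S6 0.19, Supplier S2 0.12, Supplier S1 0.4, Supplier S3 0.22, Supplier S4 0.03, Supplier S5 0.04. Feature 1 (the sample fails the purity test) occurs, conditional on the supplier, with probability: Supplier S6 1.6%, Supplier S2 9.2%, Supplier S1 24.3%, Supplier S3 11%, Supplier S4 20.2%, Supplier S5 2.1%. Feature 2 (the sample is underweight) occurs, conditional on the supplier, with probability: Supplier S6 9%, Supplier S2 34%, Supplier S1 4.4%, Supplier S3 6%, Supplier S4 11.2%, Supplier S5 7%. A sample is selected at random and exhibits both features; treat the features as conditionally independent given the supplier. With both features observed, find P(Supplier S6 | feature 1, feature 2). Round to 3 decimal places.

Unnormalized posteriors (prior × likelihood):
  Supplier S6: 0.19 × 0.016 × 0.09 = 0.0002736
  Supplier S2: 0.12 × 0.092 × 0.34 = 0.0037536
  Supplier S1: 0.4 × 0.243 × 0.044 = 0.0042768
  Supplier S3: 0.22 × 0.11 × 0.06 = 0.001452
  Supplier S4: 0.03 × 0.202 × 0.112 = 0.00067872
  Supplier S5: 0.04 × 0.021 × 0.07 = 0.0000588
Normalizing constant = 0.01049352.
P(Supplier S6 | evidence) = 0.0002736 / 0.01049352 ≈ 0.026.

0.026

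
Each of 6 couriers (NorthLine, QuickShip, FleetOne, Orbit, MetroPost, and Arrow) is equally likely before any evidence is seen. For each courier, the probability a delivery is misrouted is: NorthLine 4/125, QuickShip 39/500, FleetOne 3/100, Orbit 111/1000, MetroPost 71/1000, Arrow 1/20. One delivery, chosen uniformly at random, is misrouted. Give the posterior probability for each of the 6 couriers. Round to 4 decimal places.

Since the prior is uniform, the posterior is proportional to the likelihood:
  NorthLine: 0.032
  QuickShip: 0.078
  FleetOne: 0.03
  Orbit: 0.111
  MetroPost: 0.071
  Arrow: 0.05
Total = 0.372.
P(NorthLine | misrouted) = 0.032/0.372 ≈ 0.0860
P(QuickShip | misrouted) = 0.078/0.372 ≈ 0.2097
P(FleetOne | misrouted) = 0.03/0.372 ≈ 0.0806
P(Orbit | misrouted) = 0.111/0.372 ≈ 0.2984
P(MetroPost | misrouted) = 0.071/0.372 ≈ 0.1909
P(Arrow | misrouted) = 0.05/0.372 ≈ 0.1344

NorthLine 0.0860, QuickShip 0.2097, FleetOne 0.0806, Orbit 0.2984, MetroPost 0.1909, Arrow 0.1344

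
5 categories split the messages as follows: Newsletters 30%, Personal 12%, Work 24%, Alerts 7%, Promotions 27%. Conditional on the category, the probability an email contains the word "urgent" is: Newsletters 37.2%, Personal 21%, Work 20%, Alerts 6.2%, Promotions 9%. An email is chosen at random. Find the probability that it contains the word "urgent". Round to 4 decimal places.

0.2134

Unnormalized posteriors (prior × likelihood):
  Newsletters: 0.3 × 0.372 = 0.1116
  Personal: 0.12 × 0.21 = 0.0252
  Work: 0.24 × 0.2 = 0.048
  Alerts: 0.07 × 0.062 = 0.00434
  Promotions: 0.27 × 0.09 = 0.0243
P(urgent-flag) = 0.1116 + 0.0252 + 0.048 + 0.00434 + 0.0243 = 0.21344 → 0.2134.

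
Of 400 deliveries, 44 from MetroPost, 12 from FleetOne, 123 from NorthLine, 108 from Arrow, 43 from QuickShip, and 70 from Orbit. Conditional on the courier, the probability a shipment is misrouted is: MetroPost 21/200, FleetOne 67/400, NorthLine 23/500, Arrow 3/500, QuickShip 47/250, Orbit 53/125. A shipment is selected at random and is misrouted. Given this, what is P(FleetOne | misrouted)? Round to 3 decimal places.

0.040

Unnormalized posteriors (prior × likelihood):
  MetroPost: 0.11 × 0.105 = 0.01155
  FleetOne: 0.03 × 0.1675 = 0.005025
  NorthLine: 0.3075 × 0.046 = 0.014145
  Arrow: 0.27 × 0.006 = 0.00162
  QuickShip: 0.1075 × 0.188 = 0.02021
  Orbit: 0.175 × 0.424 = 0.0742
Sum = 0.12675.
P(FleetOne | evidence) = 0.005025 / 0.12675 ≈ 0.040.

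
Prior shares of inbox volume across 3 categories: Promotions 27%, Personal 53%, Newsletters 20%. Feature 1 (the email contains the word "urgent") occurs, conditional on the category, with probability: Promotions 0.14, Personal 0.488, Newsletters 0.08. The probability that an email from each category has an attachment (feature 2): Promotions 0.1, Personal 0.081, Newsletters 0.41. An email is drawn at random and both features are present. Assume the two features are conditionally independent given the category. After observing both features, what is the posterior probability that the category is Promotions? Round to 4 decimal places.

Unnormalized posteriors (prior × likelihood):
  Promotions: 0.27 × 0.14 × 0.1 = 0.00378
  Personal: 0.53 × 0.488 × 0.081 = 0.02094984
  Newsletters: 0.2 × 0.08 × 0.41 = 0.00656
Sum = 0.03128984.
P(Promotions | evidence) = 0.00378 / 0.03128984 ≈ 0.1208.

0.1208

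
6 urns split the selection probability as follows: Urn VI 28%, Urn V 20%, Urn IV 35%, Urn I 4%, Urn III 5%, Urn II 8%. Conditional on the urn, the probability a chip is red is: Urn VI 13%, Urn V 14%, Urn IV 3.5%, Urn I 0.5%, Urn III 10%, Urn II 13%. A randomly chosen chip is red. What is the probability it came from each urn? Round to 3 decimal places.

Urn VI 0.395, Urn V 0.304, Urn IV 0.133, Urn I 0.002, Urn III 0.054, Urn II 0.113

Compute prior × likelihood for every hypothesis:
  Urn VI: 0.28 × 0.13 = 0.0364
  Urn V: 0.2 × 0.14 = 0.028
  Urn IV: 0.35 × 0.035 = 0.01225
  Urn I: 0.04 × 0.005 = 0.0002
  Urn III: 0.05 × 0.1 = 0.005
  Urn II: 0.08 × 0.13 = 0.0104
Sum = 0.09225.
P(Urn VI | red) = 0.0364/0.09225 ≈ 0.395
P(Urn V | red) = 0.028/0.09225 ≈ 0.304
P(Urn IV | red) = 0.01225/0.09225 ≈ 0.133
P(Urn I | red) = 0.0002/0.09225 ≈ 0.002
P(Urn III | red) = 0.005/0.09225 ≈ 0.054
P(Urn II | red) = 0.0104/0.09225 ≈ 0.113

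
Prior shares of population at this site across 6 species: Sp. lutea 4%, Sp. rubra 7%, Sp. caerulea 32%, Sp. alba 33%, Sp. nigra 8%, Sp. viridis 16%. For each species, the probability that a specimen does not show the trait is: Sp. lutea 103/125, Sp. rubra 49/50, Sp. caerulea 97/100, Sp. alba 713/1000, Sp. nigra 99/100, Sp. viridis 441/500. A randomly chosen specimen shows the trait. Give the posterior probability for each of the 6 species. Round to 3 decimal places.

Sp. lutea 0.053, Sp. rubra 0.011, Sp. caerulea 0.072, Sp. alba 0.715, Sp. nigra 0.006, Sp. viridis 0.143

Taking complements, P(trait | each) = Sp. lutea 0.176, Sp. rubra 0.02, Sp. caerulea 0.03, Sp. alba 0.287, Sp. nigra 0.01, Sp. viridis 0.118.
Unnormalized posteriors (prior × likelihood):
  Sp. lutea: 0.04 × 0.176 = 0.00704
  Sp. rubra: 0.07 × 0.02 = 0.0014
  Sp. caerulea: 0.32 × 0.03 = 0.0096
  Sp. alba: 0.33 × 0.287 = 0.09471
  Sp. nigra: 0.08 × 0.01 = 0.0008
  Sp. viridis: 0.16 × 0.118 = 0.01888
Sum = 0.13243.
P(Sp. lutea | trait) = 0.00704/0.13243 ≈ 0.053
P(Sp. rubra | trait) = 0.0014/0.13243 ≈ 0.011
P(Sp. caerulea | trait) = 0.0096/0.13243 ≈ 0.072
P(Sp. alba | trait) = 0.09471/0.13243 ≈ 0.715
P(Sp. nigra | trait) = 0.0008/0.13243 ≈ 0.006
P(Sp. viridis | trait) = 0.01888/0.13243 ≈ 0.143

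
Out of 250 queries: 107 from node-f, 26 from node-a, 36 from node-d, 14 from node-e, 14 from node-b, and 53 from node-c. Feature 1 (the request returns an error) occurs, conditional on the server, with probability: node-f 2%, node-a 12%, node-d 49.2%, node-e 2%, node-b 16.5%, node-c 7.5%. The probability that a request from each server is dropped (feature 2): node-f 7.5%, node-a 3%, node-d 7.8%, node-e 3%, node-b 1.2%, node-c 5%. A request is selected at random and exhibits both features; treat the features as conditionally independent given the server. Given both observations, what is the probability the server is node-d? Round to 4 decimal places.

By Bayes' rule, posterior ∝ prior × likelihood:
  node-f: 0.428 × 0.02 × 0.075 = 0.000642
  node-a: 0.104 × 0.12 × 0.03 = 0.0003744
  node-d: 0.144 × 0.492 × 0.078 = 0.005526144
  node-e: 0.056 × 0.02 × 0.03 = 0.0000336
  node-b: 0.056 × 0.165 × 0.012 = 0.00011088
  node-c: 0.212 × 0.075 × 0.05 = 0.000795
Sum = 0.007482024.
P(node-d | evidence) = 0.005526144 / 0.007482024 ≈ 0.7386.

0.7386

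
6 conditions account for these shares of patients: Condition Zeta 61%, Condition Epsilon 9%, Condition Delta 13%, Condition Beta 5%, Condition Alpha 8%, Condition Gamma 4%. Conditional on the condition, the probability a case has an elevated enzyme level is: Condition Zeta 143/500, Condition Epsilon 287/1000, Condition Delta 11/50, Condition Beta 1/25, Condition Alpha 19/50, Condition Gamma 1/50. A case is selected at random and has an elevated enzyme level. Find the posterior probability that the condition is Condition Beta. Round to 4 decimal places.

Compute prior × likelihood for every hypothesis:
  Condition Zeta: 0.61 × 0.286 = 0.17446
  Condition Epsilon: 0.09 × 0.287 = 0.02583
  Condition Delta: 0.13 × 0.22 = 0.0286
  Condition Beta: 0.05 × 0.04 = 0.002
  Condition Alpha: 0.08 × 0.38 = 0.0304
  Condition Gamma: 0.04 × 0.02 = 0.0008
Sum = 0.26209.
P(Condition Beta | evidence) = 0.002 / 0.26209 ≈ 0.0076.

0.0076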